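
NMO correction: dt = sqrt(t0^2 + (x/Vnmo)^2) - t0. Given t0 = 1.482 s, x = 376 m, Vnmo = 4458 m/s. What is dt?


x/Vnmo = 376/4458 = 0.084343
(x/Vnmo)^2 = 0.007114
t0^2 = 2.196324
sqrt(2.196324 + 0.007114) = 1.484398
dt = 1.484398 - 1.482 = 0.002398

0.002398


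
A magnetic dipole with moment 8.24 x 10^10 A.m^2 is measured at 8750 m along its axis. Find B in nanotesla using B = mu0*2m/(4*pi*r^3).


m = 8.24 x 10^10 = 82400000000 A.m^2
2m = 164800000000 A.m^2
r^3 = 8750^3 = 669921875000
B = (4pi*10^-7) * 164800000000 / (4*pi * 669921875000) * 1e9
= 207093.787725 / 8418486563916.4 * 1e9
= 24.5999 nT

24.5999


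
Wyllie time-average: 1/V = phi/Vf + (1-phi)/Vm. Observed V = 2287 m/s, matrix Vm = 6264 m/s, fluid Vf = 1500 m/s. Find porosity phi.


1/V - 1/Vm = 1/2287 - 1/6264 = 0.00027761
1/Vf - 1/Vm = 1/1500 - 1/6264 = 0.00050702
phi = 0.00027761 / 0.00050702 = 0.5475

0.5475


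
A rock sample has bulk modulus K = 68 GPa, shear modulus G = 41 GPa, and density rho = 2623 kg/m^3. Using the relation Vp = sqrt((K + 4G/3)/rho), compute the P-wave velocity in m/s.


First compute the effective modulus:
K + 4G/3 = 68e9 + 4*41e9/3 = 122666666666.67 Pa
Then divide by density:
122666666666.67 / 2623 = 46765789.8081 Pa/(kg/m^3)
Take the square root:
Vp = sqrt(46765789.8081) = 6838.55 m/s

6838.55


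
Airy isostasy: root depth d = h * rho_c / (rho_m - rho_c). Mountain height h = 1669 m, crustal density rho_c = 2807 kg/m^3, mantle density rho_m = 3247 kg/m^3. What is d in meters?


rho_m - rho_c = 3247 - 2807 = 440
d = 1669 * 2807 / 440
= 4684883 / 440
= 10647.46 m

10647.46


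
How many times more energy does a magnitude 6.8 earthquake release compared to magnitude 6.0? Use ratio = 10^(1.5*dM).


M2 - M1 = 6.8 - 6.0 = 0.8
1.5 * 0.8 = 1.2
ratio = 10^1.2 = 15.85

15.85


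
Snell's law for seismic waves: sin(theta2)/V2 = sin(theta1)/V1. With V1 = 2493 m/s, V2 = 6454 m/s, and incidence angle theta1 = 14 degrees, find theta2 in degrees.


sin(theta1) = sin(14 deg) = 0.241922
sin(theta2) = V2/V1 * sin(theta1) = 6454/2493 * 0.241922 = 0.626299
theta2 = arcsin(0.626299) = 38.7776 degrees

38.7776


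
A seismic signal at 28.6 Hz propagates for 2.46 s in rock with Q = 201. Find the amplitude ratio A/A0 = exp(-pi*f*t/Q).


pi*f*t/Q = pi*28.6*2.46/201 = 1.099651
A/A0 = exp(-1.099651) = 0.332987

0.332987


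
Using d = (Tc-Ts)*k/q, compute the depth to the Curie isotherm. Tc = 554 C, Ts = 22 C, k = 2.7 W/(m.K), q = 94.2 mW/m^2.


T_Curie - T_surf = 554 - 22 = 532 C
Convert q to W/m^2: 94.2 mW/m^2 = 0.0942 W/m^2
d = 532 * 2.7 / 0.0942 = 15248.41 m

15248.41


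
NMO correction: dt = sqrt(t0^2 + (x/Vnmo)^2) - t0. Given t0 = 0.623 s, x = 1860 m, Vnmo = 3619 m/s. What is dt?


x/Vnmo = 1860/3619 = 0.513954
(x/Vnmo)^2 = 0.264149
t0^2 = 0.388129
sqrt(0.388129 + 0.264149) = 0.807637
dt = 0.807637 - 0.623 = 0.184637

0.184637


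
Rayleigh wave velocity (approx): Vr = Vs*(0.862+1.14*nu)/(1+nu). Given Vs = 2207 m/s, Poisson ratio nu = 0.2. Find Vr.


Numerator factor = 0.862 + 1.14*0.2 = 1.09
Denominator = 1 + 0.2 = 1.2
Vr = 2207 * 1.09 / 1.2 = 2004.69 m/s

2004.69


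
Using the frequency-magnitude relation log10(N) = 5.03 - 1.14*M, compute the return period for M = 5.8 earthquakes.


log10(N) = 5.03 - 1.14*5.8 = -1.582
N = 10^-1.582 = 0.026182
T = 1/N = 1/0.026182 = 38.1944 years

38.1944


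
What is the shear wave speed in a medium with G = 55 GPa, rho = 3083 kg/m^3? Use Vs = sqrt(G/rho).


Convert G to Pa: G = 55e9 Pa
Compute G/rho = 55e9 / 3083 = 17839766.4612
Vs = sqrt(17839766.4612) = 4223.71 m/s

4223.71


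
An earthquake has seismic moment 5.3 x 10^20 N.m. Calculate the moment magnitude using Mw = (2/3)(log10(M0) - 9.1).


log10(M0) = log10(5.3 x 10^20) = 20.7243
Mw = 2/3 * (20.7243 - 9.1)
= 2/3 * 11.6243
= 7.75

7.75


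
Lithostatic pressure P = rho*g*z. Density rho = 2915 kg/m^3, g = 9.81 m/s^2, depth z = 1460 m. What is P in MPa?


P = rho * g * z / 1e6
= 2915 * 9.81 * 1460 / 1e6
= 41750379.0 / 1e6
= 41.7504 MPa

41.7504


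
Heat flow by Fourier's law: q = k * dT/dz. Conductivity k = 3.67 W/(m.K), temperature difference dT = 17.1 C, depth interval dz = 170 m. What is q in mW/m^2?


q = k * dT / dz * 1000
= 3.67 * 17.1 / 170 * 1000
= 0.369159 * 1000
= 369.1588 mW/m^2

369.1588


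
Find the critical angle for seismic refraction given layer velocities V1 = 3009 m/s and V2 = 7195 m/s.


V1/V2 = 3009/7195 = 0.418207
theta_c = arcsin(0.418207) = 24.7214 degrees

24.7214


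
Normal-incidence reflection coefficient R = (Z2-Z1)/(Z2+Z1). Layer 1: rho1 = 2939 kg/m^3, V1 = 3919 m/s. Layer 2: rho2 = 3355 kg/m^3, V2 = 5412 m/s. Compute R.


Z1 = 2939 * 3919 = 11517941
Z2 = 3355 * 5412 = 18157260
R = (18157260 - 11517941) / (18157260 + 11517941) = 6639319 / 29675201 = 0.2237

0.2237


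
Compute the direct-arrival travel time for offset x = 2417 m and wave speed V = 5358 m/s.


t = x / V
= 2417 / 5358
= 0.4511 s

0.4511


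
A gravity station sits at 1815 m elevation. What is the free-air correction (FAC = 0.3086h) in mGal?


FAC = 0.3086 * h
= 0.3086 * 1815
= 560.109 mGal

560.109


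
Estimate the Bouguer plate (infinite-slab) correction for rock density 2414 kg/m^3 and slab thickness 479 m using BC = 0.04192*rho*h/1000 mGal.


BC = 0.04192 * rho * h / 1000
= 0.04192 * 2414 * 479 / 1000
= 48.4723 mGal

48.4723


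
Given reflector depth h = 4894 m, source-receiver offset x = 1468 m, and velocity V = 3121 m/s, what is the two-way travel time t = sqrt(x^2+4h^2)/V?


x^2 + 4h^2 = 1468^2 + 4*4894^2 = 2155024 + 95804944 = 97959968
sqrt(97959968) = 9897.4728
t = 9897.4728 / 3121 = 3.1713 s

3.1713


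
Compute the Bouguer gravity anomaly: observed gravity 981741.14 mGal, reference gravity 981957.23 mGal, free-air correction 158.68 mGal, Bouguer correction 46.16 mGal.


BA = g_obs - g_ref + FAC - BC
= 981741.14 - 981957.23 + 158.68 - 46.16
= -103.57 mGal

-103.57


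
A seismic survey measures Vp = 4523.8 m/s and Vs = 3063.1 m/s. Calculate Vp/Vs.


Vp/Vs = 4523.8 / 3063.1
= 1.4769

1.4769


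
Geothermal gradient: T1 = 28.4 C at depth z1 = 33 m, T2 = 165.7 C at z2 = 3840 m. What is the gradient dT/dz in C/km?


dT = 165.7 - 28.4 = 137.3 C
dz = 3840 - 33 = 3807 m
gradient = dT/dz * 1000 = 137.3/3807 * 1000 = 36.0651 C/km

36.0651


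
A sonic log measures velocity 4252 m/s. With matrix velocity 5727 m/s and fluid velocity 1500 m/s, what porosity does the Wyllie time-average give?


1/V - 1/Vm = 1/4252 - 1/5727 = 6.057e-05
1/Vf - 1/Vm = 1/1500 - 1/5727 = 0.00049206
phi = 6.057e-05 / 0.00049206 = 0.1231

0.1231


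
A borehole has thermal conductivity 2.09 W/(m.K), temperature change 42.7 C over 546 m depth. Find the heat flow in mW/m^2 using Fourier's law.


q = k * dT / dz * 1000
= 2.09 * 42.7 / 546 * 1000
= 0.163449 * 1000
= 163.4487 mW/m^2

163.4487


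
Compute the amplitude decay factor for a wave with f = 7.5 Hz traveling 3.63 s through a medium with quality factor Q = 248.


pi*f*t/Q = pi*7.5*3.63/248 = 0.344878
A/A0 = exp(-0.344878) = 0.708306

0.708306


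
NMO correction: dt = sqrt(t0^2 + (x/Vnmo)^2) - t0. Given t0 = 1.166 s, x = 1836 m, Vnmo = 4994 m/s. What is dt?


x/Vnmo = 1836/4994 = 0.367641
(x/Vnmo)^2 = 0.13516
t0^2 = 1.359556
sqrt(1.359556 + 0.13516) = 1.222586
dt = 1.222586 - 1.166 = 0.056586

0.056586


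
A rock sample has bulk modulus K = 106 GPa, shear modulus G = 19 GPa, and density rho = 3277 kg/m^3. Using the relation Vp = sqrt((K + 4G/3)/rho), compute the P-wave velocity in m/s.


First compute the effective modulus:
K + 4G/3 = 106e9 + 4*19e9/3 = 131333333333.33 Pa
Then divide by density:
131333333333.33 / 3277 = 40077306.4795 Pa/(kg/m^3)
Take the square root:
Vp = sqrt(40077306.4795) = 6330.66 m/s

6330.66


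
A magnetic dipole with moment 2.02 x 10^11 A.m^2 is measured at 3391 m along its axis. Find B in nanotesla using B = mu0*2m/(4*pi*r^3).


m = 2.02 x 10^11 = 202000000000 A.m^2
2m = 404000000000 A.m^2
r^3 = 3391^3 = 38992705471
B = (4pi*10^-7) * 404000000000 / (4*pi * 38992705471) * 1e9
= 507681.37282 / 489996788205.14 * 1e9
= 1036.0912 nT

1036.0912


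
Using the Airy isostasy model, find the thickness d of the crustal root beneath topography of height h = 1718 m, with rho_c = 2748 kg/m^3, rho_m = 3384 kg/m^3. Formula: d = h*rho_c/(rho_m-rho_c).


rho_m - rho_c = 3384 - 2748 = 636
d = 1718 * 2748 / 636
= 4721064 / 636
= 7423.06 m

7423.06


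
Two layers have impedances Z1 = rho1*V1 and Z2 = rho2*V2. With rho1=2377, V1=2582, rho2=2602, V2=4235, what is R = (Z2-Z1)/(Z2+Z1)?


Z1 = 2377 * 2582 = 6137414
Z2 = 2602 * 4235 = 11019470
R = (11019470 - 6137414) / (11019470 + 6137414) = 4882056 / 17156884 = 0.2846

0.2846


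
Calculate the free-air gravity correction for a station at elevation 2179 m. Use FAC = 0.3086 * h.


FAC = 0.3086 * h
= 0.3086 * 2179
= 672.4394 mGal

672.4394


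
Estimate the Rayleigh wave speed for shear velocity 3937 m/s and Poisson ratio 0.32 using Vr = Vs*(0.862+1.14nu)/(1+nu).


Numerator factor = 0.862 + 1.14*0.32 = 1.2268
Denominator = 1 + 0.32 = 1.32
Vr = 3937 * 1.2268 / 1.32 = 3659.02 m/s

3659.02


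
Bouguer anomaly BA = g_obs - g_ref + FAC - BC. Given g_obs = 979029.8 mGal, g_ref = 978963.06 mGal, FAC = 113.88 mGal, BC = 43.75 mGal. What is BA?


BA = g_obs - g_ref + FAC - BC
= 979029.8 - 978963.06 + 113.88 - 43.75
= 136.87 mGal

136.87


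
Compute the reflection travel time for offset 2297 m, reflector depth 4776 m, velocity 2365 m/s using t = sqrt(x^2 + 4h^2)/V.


x^2 + 4h^2 = 2297^2 + 4*4776^2 = 5276209 + 91240704 = 96516913
sqrt(96516913) = 9824.3022
t = 9824.3022 / 2365 = 4.154 s

4.154


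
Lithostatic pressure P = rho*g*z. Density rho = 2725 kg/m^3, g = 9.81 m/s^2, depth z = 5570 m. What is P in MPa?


P = rho * g * z / 1e6
= 2725 * 9.81 * 5570 / 1e6
= 148898632.5 / 1e6
= 148.8986 MPa

148.8986


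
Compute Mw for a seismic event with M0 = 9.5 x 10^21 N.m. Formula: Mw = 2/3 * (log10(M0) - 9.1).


log10(M0) = log10(9.5 x 10^21) = 21.9777
Mw = 2/3 * (21.9777 - 9.1)
= 2/3 * 12.8777
= 8.59

8.59


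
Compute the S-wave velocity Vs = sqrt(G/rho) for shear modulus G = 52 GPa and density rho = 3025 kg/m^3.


Convert G to Pa: G = 52e9 Pa
Compute G/rho = 52e9 / 3025 = 17190082.6446
Vs = sqrt(17190082.6446) = 4146.09 m/s

4146.09


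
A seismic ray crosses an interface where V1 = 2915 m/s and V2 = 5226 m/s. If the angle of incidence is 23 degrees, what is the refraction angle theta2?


sin(theta1) = sin(23 deg) = 0.390731
sin(theta2) = V2/V1 * sin(theta1) = 5226/2915 * 0.390731 = 0.700501
theta2 = arcsin(0.700501) = 44.4672 degrees

44.4672


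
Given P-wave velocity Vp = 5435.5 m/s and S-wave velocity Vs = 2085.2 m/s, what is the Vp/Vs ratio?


Vp/Vs = 5435.5 / 2085.2
= 2.6067

2.6067


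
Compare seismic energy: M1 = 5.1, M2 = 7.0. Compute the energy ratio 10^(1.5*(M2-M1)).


M2 - M1 = 7.0 - 5.1 = 1.9
1.5 * 1.9 = 2.85
ratio = 10^2.85 = 707.95

707.95


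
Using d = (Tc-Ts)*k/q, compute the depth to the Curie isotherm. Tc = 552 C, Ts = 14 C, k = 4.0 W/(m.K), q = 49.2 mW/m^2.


T_Curie - T_surf = 552 - 14 = 538 C
Convert q to W/m^2: 49.2 mW/m^2 = 0.0492 W/m^2
d = 538 * 4.0 / 0.0492 = 43739.84 m

43739.84


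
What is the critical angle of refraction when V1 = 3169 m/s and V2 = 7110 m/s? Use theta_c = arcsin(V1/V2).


V1/V2 = 3169/7110 = 0.44571
theta_c = arcsin(0.44571) = 26.4688 degrees

26.4688


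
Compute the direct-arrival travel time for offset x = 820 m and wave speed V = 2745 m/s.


t = x / V
= 820 / 2745
= 0.2987 s

0.2987


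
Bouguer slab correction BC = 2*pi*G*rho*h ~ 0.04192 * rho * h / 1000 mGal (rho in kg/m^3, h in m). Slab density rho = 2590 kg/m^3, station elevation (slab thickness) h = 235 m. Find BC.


BC = 0.04192 * rho * h / 1000
= 0.04192 * 2590 * 235 / 1000
= 25.5146 mGal

25.5146


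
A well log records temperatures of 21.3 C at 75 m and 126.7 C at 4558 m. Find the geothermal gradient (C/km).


dT = 126.7 - 21.3 = 105.4 C
dz = 4558 - 75 = 4483 m
gradient = dT/dz * 1000 = 105.4/4483 * 1000 = 23.511 C/km

23.511


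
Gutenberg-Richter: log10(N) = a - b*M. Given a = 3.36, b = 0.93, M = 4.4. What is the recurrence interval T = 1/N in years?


log10(N) = 3.36 - 0.93*4.4 = -0.732
N = 10^-0.732 = 0.185353
T = 1/N = 1/0.185353 = 5.3951 years

5.3951


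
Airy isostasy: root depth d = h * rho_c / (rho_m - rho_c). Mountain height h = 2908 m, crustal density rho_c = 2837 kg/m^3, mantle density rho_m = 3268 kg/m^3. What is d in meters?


rho_m - rho_c = 3268 - 2837 = 431
d = 2908 * 2837 / 431
= 8249996 / 431
= 19141.52 m

19141.52


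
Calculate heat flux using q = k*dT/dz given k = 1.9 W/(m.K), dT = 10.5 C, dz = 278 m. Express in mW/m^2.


q = k * dT / dz * 1000
= 1.9 * 10.5 / 278 * 1000
= 0.071763 * 1000
= 71.7626 mW/m^2

71.7626


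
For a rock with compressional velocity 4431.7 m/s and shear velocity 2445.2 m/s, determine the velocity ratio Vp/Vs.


Vp/Vs = 4431.7 / 2445.2
= 1.8124

1.8124


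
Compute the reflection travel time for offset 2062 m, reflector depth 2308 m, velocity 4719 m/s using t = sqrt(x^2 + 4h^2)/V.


x^2 + 4h^2 = 2062^2 + 4*2308^2 = 4251844 + 21307456 = 25559300
sqrt(25559300) = 5055.6206
t = 5055.6206 / 4719 = 1.0713 s

1.0713


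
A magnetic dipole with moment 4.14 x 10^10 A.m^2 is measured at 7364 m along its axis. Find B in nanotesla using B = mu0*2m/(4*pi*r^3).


m = 4.14 x 10^10 = 41400000000 A.m^2
2m = 82800000000 A.m^2
r^3 = 7364^3 = 399338644544
B = (4pi*10^-7) * 82800000000 / (4*pi * 399338644544) * 1e9
= 104049.548687 / 5018237407975.74 * 1e9
= 20.7343 nT

20.7343


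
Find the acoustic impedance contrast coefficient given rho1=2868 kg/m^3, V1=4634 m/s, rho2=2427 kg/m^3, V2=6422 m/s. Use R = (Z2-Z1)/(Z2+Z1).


Z1 = 2868 * 4634 = 13290312
Z2 = 2427 * 6422 = 15586194
R = (15586194 - 13290312) / (15586194 + 13290312) = 2295882 / 28876506 = 0.0795

0.0795


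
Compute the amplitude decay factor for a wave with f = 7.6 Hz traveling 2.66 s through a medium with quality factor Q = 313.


pi*f*t/Q = pi*7.6*2.66/313 = 0.202909
A/A0 = exp(-0.202909) = 0.816353

0.816353


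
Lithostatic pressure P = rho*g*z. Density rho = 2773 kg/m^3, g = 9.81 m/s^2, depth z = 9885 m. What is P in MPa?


P = rho * g * z / 1e6
= 2773 * 9.81 * 9885 / 1e6
= 268902940.05 / 1e6
= 268.9029 MPa

268.9029


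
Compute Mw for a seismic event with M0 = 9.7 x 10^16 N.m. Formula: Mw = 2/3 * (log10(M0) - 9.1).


log10(M0) = log10(9.7 x 10^16) = 16.9868
Mw = 2/3 * (16.9868 - 9.1)
= 2/3 * 7.8868
= 5.26

5.26


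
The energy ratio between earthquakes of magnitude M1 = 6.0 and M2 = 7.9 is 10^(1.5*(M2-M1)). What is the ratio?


M2 - M1 = 7.9 - 6.0 = 1.9
1.5 * 1.9 = 2.85
ratio = 10^2.85 = 707.95

707.95


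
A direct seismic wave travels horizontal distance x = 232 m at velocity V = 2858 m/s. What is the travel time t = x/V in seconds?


t = x / V
= 232 / 2858
= 0.0812 s

0.0812


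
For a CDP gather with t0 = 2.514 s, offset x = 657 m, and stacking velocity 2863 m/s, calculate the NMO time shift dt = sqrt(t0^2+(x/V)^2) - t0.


x/Vnmo = 657/2863 = 0.22948
(x/Vnmo)^2 = 0.052661
t0^2 = 6.320196
sqrt(6.320196 + 0.052661) = 2.524452
dt = 2.524452 - 2.514 = 0.010452

0.010452


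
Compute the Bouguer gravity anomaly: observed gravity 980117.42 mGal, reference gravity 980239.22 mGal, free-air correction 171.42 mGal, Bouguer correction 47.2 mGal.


BA = g_obs - g_ref + FAC - BC
= 980117.42 - 980239.22 + 171.42 - 47.2
= 2.42 mGal

2.42


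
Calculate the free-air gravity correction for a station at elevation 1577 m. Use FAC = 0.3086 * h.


FAC = 0.3086 * h
= 0.3086 * 1577
= 486.6622 mGal

486.6622


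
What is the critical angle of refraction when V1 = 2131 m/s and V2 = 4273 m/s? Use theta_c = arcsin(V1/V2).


V1/V2 = 2131/4273 = 0.498713
theta_c = arcsin(0.498713) = 29.9149 degrees

29.9149


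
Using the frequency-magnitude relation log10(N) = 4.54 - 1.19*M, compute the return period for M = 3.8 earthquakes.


log10(N) = 4.54 - 1.19*3.8 = 0.018
N = 10^0.018 = 1.042317
T = 1/N = 1/1.042317 = 0.9594 years

0.9594


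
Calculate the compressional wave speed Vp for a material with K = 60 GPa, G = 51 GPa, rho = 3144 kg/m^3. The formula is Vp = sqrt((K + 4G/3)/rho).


First compute the effective modulus:
K + 4G/3 = 60e9 + 4*51e9/3 = 128000000000.0 Pa
Then divide by density:
128000000000.0 / 3144 = 40712468.1934 Pa/(kg/m^3)
Take the square root:
Vp = sqrt(40712468.1934) = 6380.63 m/s

6380.63


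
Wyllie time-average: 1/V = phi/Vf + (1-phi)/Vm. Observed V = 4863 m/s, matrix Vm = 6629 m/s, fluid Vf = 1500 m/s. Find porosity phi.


1/V - 1/Vm = 1/4863 - 1/6629 = 5.478e-05
1/Vf - 1/Vm = 1/1500 - 1/6629 = 0.00051581
phi = 5.478e-05 / 0.00051581 = 0.1062

0.1062


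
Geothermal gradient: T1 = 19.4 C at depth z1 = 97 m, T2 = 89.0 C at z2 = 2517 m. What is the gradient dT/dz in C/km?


dT = 89.0 - 19.4 = 69.6 C
dz = 2517 - 97 = 2420 m
gradient = dT/dz * 1000 = 69.6/2420 * 1000 = 28.7603 C/km

28.7603


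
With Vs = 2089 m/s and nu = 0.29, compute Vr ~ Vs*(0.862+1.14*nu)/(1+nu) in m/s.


Numerator factor = 0.862 + 1.14*0.29 = 1.1926
Denominator = 1 + 0.29 = 1.29
Vr = 2089 * 1.1926 / 1.29 = 1931.27 m/s

1931.27


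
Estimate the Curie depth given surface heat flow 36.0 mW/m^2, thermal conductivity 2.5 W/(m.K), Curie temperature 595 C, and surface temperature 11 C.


T_Curie - T_surf = 595 - 11 = 584 C
Convert q to W/m^2: 36.0 mW/m^2 = 0.036 W/m^2
d = 584 * 2.5 / 0.036 = 40555.56 m

40555.56


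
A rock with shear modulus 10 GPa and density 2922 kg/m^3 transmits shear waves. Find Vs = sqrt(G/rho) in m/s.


Convert G to Pa: G = 10e9 Pa
Compute G/rho = 10e9 / 2922 = 3422313.4839
Vs = sqrt(3422313.4839) = 1849.95 m/s

1849.95


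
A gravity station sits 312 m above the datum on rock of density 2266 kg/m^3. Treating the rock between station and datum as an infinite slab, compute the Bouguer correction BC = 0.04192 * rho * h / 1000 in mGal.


BC = 0.04192 * rho * h / 1000
= 0.04192 * 2266 * 312 / 1000
= 29.6371 mGal

29.6371


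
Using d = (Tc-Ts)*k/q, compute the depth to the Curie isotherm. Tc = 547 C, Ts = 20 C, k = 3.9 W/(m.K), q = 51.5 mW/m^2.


T_Curie - T_surf = 547 - 20 = 527 C
Convert q to W/m^2: 51.5 mW/m^2 = 0.0515 W/m^2
d = 527 * 3.9 / 0.0515 = 39908.74 m

39908.74


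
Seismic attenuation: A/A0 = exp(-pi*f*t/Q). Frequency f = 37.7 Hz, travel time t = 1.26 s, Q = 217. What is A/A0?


pi*f*t/Q = pi*37.7*1.26/217 = 0.687705
A/A0 = exp(-0.687705) = 0.502729

0.502729


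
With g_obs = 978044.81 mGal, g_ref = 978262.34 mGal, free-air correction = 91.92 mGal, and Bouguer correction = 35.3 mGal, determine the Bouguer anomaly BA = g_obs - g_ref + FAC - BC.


BA = g_obs - g_ref + FAC - BC
= 978044.81 - 978262.34 + 91.92 - 35.3
= -160.91 mGal

-160.91


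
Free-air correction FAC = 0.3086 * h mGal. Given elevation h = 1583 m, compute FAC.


FAC = 0.3086 * h
= 0.3086 * 1583
= 488.5138 mGal

488.5138


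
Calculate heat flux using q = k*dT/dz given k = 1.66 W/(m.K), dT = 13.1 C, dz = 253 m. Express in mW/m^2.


q = k * dT / dz * 1000
= 1.66 * 13.1 / 253 * 1000
= 0.085953 * 1000
= 85.9526 mW/m^2

85.9526


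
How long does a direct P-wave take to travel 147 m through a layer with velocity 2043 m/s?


t = x / V
= 147 / 2043
= 0.072 s

0.072


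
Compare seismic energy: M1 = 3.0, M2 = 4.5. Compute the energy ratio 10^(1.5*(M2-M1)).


M2 - M1 = 4.5 - 3.0 = 1.5
1.5 * 1.5 = 2.25
ratio = 10^2.25 = 177.83

177.83


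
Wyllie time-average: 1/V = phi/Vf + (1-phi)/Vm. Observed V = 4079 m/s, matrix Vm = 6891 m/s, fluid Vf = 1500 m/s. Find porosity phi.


1/V - 1/Vm = 1/4079 - 1/6891 = 0.00010004
1/Vf - 1/Vm = 1/1500 - 1/6891 = 0.00052155
phi = 0.00010004 / 0.00052155 = 0.1918

0.1918


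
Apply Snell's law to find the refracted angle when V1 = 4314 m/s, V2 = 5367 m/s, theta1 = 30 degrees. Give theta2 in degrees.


sin(theta1) = sin(30 deg) = 0.5
sin(theta2) = V2/V1 * sin(theta1) = 5367/4314 * 0.5 = 0.622045
theta2 = arcsin(0.622045) = 38.4656 degrees

38.4656


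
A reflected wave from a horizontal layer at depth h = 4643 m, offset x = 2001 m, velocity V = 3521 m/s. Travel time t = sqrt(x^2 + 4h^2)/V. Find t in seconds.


x^2 + 4h^2 = 2001^2 + 4*4643^2 = 4004001 + 86229796 = 90233797
sqrt(90233797) = 9499.1472
t = 9499.1472 / 3521 = 2.6979 s

2.6979


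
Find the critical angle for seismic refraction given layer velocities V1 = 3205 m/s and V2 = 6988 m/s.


V1/V2 = 3205/6988 = 0.458643
theta_c = arcsin(0.458643) = 27.2996 degrees

27.2996


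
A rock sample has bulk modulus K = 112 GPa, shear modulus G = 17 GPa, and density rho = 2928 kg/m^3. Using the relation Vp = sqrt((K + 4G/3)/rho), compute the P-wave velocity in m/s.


First compute the effective modulus:
K + 4G/3 = 112e9 + 4*17e9/3 = 134666666666.67 Pa
Then divide by density:
134666666666.67 / 2928 = 45992714.0255 Pa/(kg/m^3)
Take the square root:
Vp = sqrt(45992714.0255) = 6781.79 m/s

6781.79


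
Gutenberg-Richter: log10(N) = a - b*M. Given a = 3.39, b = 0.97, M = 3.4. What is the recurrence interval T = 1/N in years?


log10(N) = 3.39 - 0.97*3.4 = 0.092
N = 10^0.092 = 1.235947
T = 1/N = 1/1.235947 = 0.8091 years

0.8091


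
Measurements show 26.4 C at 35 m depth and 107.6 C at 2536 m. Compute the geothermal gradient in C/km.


dT = 107.6 - 26.4 = 81.2 C
dz = 2536 - 35 = 2501 m
gradient = dT/dz * 1000 = 81.2/2501 * 1000 = 32.467 C/km

32.467


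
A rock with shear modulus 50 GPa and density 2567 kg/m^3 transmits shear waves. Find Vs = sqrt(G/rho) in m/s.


Convert G to Pa: G = 50e9 Pa
Compute G/rho = 50e9 / 2567 = 19477989.8714
Vs = sqrt(19477989.8714) = 4413.39 m/s

4413.39


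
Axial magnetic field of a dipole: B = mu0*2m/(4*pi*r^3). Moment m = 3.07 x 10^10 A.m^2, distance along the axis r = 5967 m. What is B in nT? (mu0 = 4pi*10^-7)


m = 3.07 x 10^10 = 30700000000 A.m^2
2m = 61400000000 A.m^2
r^3 = 5967^3 = 212455566063
B = (4pi*10^-7) * 61400000000 / (4*pi * 212455566063) * 1e9
= 77157.515572 / 2669795382231.13 * 1e9
= 28.9002 nT

28.9002


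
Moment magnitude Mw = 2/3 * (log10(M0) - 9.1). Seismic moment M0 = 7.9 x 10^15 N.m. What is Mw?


log10(M0) = log10(7.9 x 10^15) = 15.8976
Mw = 2/3 * (15.8976 - 9.1)
= 2/3 * 6.7976
= 4.53

4.53


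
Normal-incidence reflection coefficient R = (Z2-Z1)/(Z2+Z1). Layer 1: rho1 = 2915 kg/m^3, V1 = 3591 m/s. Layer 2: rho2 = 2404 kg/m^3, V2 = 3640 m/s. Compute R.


Z1 = 2915 * 3591 = 10467765
Z2 = 2404 * 3640 = 8750560
R = (8750560 - 10467765) / (8750560 + 10467765) = -1717205 / 19218325 = -0.0894

-0.0894


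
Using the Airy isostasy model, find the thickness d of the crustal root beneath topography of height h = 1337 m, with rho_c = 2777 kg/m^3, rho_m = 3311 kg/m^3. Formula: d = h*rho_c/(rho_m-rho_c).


rho_m - rho_c = 3311 - 2777 = 534
d = 1337 * 2777 / 534
= 3712849 / 534
= 6952.9 m

6952.9


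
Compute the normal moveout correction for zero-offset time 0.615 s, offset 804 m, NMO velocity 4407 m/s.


x/Vnmo = 804/4407 = 0.182437
(x/Vnmo)^2 = 0.033283
t0^2 = 0.378225
sqrt(0.378225 + 0.033283) = 0.641489
dt = 0.641489 - 0.615 = 0.026489

0.026489


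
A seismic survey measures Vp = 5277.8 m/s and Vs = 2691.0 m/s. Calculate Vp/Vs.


Vp/Vs = 5277.8 / 2691.0
= 1.9613

1.9613


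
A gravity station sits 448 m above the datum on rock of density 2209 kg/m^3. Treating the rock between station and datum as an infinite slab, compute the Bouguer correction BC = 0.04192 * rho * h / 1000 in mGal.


BC = 0.04192 * rho * h / 1000
= 0.04192 * 2209 * 448 / 1000
= 41.4854 mGal

41.4854


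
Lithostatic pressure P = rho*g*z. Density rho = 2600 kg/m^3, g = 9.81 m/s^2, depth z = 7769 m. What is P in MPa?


P = rho * g * z / 1e6
= 2600 * 9.81 * 7769 / 1e6
= 198156114.0 / 1e6
= 198.1561 MPa

198.1561


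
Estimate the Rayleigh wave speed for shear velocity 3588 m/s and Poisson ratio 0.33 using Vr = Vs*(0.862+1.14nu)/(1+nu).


Numerator factor = 0.862 + 1.14*0.33 = 1.2382
Denominator = 1 + 0.33 = 1.33
Vr = 3588 * 1.2382 / 1.33 = 3340.35 m/s

3340.35


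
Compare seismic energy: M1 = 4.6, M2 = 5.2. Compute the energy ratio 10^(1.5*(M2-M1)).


M2 - M1 = 5.2 - 4.6 = 0.6
1.5 * 0.6 = 0.9
ratio = 10^0.9 = 7.94

7.94


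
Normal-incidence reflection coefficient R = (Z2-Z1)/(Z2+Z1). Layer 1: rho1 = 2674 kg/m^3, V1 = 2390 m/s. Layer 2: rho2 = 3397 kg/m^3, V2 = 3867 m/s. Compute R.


Z1 = 2674 * 2390 = 6390860
Z2 = 3397 * 3867 = 13136199
R = (13136199 - 6390860) / (13136199 + 6390860) = 6745339 / 19527059 = 0.3454

0.3454


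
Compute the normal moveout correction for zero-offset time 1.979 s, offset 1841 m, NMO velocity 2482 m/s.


x/Vnmo = 1841/2482 = 0.741741
(x/Vnmo)^2 = 0.550179
t0^2 = 3.916441
sqrt(3.916441 + 0.550179) = 2.113438
dt = 2.113438 - 1.979 = 0.134438

0.134438


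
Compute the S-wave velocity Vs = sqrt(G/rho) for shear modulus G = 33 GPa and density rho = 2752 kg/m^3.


Convert G to Pa: G = 33e9 Pa
Compute G/rho = 33e9 / 2752 = 11991279.0698
Vs = sqrt(11991279.0698) = 3462.84 m/s

3462.84


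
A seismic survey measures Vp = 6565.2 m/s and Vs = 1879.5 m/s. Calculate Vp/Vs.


Vp/Vs = 6565.2 / 1879.5
= 3.4931

3.4931


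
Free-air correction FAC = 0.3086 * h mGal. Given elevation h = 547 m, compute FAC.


FAC = 0.3086 * h
= 0.3086 * 547
= 168.8042 mGal

168.8042


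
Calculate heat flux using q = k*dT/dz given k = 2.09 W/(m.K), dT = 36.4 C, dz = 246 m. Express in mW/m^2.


q = k * dT / dz * 1000
= 2.09 * 36.4 / 246 * 1000
= 0.309252 * 1000
= 309.252 mW/m^2

309.252


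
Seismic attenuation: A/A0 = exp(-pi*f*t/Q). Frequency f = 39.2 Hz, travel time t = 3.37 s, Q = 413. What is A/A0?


pi*f*t/Q = pi*39.2*3.37/413 = 1.004884
A/A0 = exp(-1.004884) = 0.366087

0.366087


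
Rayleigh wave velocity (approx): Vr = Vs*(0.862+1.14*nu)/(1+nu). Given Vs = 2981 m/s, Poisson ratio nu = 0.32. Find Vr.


Numerator factor = 0.862 + 1.14*0.32 = 1.2268
Denominator = 1 + 0.32 = 1.32
Vr = 2981 * 1.2268 / 1.32 = 2770.52 m/s

2770.52


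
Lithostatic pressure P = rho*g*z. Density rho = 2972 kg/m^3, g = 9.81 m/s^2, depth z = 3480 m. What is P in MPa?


P = rho * g * z / 1e6
= 2972 * 9.81 * 3480 / 1e6
= 101460513.6 / 1e6
= 101.4605 MPa

101.4605


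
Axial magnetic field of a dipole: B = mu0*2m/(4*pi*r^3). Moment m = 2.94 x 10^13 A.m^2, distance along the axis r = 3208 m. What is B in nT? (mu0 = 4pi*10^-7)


m = 2.94 x 10^13 = 29400000000000 A.m^2
2m = 58800000000000 A.m^2
r^3 = 3208^3 = 33014374912
B = (4pi*10^-7) * 58800000000000 / (4*pi * 33014374912) * 1e9
= 73890259.212432 / 414870870745.59 * 1e9
= 178104.2354 nT

178104.2354


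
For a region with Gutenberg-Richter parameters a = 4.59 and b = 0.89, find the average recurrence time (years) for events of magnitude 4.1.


log10(N) = 4.59 - 0.89*4.1 = 0.941
N = 10^0.941 = 8.729714
T = 1/N = 1/8.729714 = 0.1146 years

0.1146


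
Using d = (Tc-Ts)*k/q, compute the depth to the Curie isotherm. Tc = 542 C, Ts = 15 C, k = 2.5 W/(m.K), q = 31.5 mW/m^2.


T_Curie - T_surf = 542 - 15 = 527 C
Convert q to W/m^2: 31.5 mW/m^2 = 0.0315 W/m^2
d = 527 * 2.5 / 0.0315 = 41825.4 m

41825.4


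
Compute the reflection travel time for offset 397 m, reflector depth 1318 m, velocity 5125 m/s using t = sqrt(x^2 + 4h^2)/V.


x^2 + 4h^2 = 397^2 + 4*1318^2 = 157609 + 6948496 = 7106105
sqrt(7106105) = 2665.7279
t = 2665.7279 / 5125 = 0.5201 s

0.5201


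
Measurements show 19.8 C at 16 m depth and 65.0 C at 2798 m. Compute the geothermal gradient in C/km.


dT = 65.0 - 19.8 = 45.2 C
dz = 2798 - 16 = 2782 m
gradient = dT/dz * 1000 = 45.2/2782 * 1000 = 16.2473 C/km

16.2473


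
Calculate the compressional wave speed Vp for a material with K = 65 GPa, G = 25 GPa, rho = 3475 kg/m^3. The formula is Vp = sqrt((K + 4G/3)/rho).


First compute the effective modulus:
K + 4G/3 = 65e9 + 4*25e9/3 = 98333333333.33 Pa
Then divide by density:
98333333333.33 / 3475 = 28297362.1103 Pa/(kg/m^3)
Take the square root:
Vp = sqrt(28297362.1103) = 5319.53 m/s

5319.53


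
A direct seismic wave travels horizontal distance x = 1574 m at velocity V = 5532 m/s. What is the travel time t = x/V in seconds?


t = x / V
= 1574 / 5532
= 0.2845 s

0.2845


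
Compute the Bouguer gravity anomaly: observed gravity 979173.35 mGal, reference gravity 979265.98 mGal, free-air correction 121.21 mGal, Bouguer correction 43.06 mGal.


BA = g_obs - g_ref + FAC - BC
= 979173.35 - 979265.98 + 121.21 - 43.06
= -14.48 mGal

-14.48


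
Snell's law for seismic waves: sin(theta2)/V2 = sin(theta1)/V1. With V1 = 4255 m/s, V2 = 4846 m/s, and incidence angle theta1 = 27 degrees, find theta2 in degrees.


sin(theta1) = sin(27 deg) = 0.45399
sin(theta2) = V2/V1 * sin(theta1) = 4846/4255 * 0.45399 = 0.517048
theta2 = arcsin(0.517048) = 31.1344 degrees

31.1344


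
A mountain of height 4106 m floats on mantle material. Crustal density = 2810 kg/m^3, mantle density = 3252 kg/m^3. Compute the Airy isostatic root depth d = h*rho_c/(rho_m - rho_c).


rho_m - rho_c = 3252 - 2810 = 442
d = 4106 * 2810 / 442
= 11537860 / 442
= 26103.76 m

26103.76


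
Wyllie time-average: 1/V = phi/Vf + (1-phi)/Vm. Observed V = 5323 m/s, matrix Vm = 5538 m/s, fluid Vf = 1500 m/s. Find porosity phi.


1/V - 1/Vm = 1/5323 - 1/5538 = 7.29e-06
1/Vf - 1/Vm = 1/1500 - 1/5538 = 0.0004861
phi = 7.29e-06 / 0.0004861 = 0.015

0.015


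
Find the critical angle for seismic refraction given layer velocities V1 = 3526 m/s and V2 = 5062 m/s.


V1/V2 = 3526/5062 = 0.696563
theta_c = arcsin(0.696563) = 44.1519 degrees

44.1519


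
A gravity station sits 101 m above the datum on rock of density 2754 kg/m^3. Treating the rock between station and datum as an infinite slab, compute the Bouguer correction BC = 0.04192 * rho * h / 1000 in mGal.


BC = 0.04192 * rho * h / 1000
= 0.04192 * 2754 * 101 / 1000
= 11.6602 mGal

11.6602


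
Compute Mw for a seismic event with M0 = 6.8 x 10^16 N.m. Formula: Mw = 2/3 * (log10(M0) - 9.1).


log10(M0) = log10(6.8 x 10^16) = 16.8325
Mw = 2/3 * (16.8325 - 9.1)
= 2/3 * 7.7325
= 5.16

5.16


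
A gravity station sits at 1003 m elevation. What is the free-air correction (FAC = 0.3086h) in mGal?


FAC = 0.3086 * h
= 0.3086 * 1003
= 309.5258 mGal

309.5258


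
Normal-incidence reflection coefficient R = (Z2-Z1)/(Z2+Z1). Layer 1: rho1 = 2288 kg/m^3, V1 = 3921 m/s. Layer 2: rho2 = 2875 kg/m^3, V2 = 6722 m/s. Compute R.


Z1 = 2288 * 3921 = 8971248
Z2 = 2875 * 6722 = 19325750
R = (19325750 - 8971248) / (19325750 + 8971248) = 10354502 / 28296998 = 0.3659

0.3659


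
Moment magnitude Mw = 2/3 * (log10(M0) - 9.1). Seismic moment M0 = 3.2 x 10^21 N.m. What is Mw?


log10(M0) = log10(3.2 x 10^21) = 21.5051
Mw = 2/3 * (21.5051 - 9.1)
= 2/3 * 12.4051
= 8.27

8.27


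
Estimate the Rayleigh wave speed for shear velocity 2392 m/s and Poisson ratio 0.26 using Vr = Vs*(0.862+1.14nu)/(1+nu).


Numerator factor = 0.862 + 1.14*0.26 = 1.1584
Denominator = 1 + 0.26 = 1.26
Vr = 2392 * 1.1584 / 1.26 = 2199.12 m/s

2199.12


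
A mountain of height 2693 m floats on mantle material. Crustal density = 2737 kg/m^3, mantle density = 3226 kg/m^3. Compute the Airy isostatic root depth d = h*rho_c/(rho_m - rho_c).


rho_m - rho_c = 3226 - 2737 = 489
d = 2693 * 2737 / 489
= 7370741 / 489
= 15073.09 m

15073.09


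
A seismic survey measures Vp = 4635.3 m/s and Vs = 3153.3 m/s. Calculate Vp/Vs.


Vp/Vs = 4635.3 / 3153.3
= 1.47

1.47


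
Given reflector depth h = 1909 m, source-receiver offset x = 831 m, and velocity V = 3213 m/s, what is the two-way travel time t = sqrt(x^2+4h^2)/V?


x^2 + 4h^2 = 831^2 + 4*1909^2 = 690561 + 14577124 = 15267685
sqrt(15267685) = 3907.3885
t = 3907.3885 / 3213 = 1.2161 s

1.2161


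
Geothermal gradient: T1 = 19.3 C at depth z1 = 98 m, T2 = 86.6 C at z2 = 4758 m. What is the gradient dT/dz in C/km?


dT = 86.6 - 19.3 = 67.3 C
dz = 4758 - 98 = 4660 m
gradient = dT/dz * 1000 = 67.3/4660 * 1000 = 14.4421 C/km

14.4421


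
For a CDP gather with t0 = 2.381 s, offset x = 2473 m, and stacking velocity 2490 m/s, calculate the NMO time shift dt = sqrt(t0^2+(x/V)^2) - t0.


x/Vnmo = 2473/2490 = 0.993173
(x/Vnmo)^2 = 0.986392
t0^2 = 5.669161
sqrt(5.669161 + 0.986392) = 2.579836
dt = 2.579836 - 2.381 = 0.198836

0.198836


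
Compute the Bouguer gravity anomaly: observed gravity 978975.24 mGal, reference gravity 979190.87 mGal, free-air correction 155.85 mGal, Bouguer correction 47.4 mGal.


BA = g_obs - g_ref + FAC - BC
= 978975.24 - 979190.87 + 155.85 - 47.4
= -107.18 mGal

-107.18


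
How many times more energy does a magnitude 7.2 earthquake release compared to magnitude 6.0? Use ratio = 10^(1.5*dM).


M2 - M1 = 7.2 - 6.0 = 1.2
1.5 * 1.2 = 1.8
ratio = 10^1.8 = 63.1

63.1


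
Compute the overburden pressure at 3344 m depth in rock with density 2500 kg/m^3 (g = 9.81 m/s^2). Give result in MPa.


P = rho * g * z / 1e6
= 2500 * 9.81 * 3344 / 1e6
= 82011600.0 / 1e6
= 82.0116 MPa

82.0116


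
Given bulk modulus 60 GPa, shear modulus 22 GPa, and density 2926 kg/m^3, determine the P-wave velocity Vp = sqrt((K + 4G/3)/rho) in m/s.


First compute the effective modulus:
K + 4G/3 = 60e9 + 4*22e9/3 = 89333333333.33 Pa
Then divide by density:
89333333333.33 / 2926 = 30530872.6361 Pa/(kg/m^3)
Take the square root:
Vp = sqrt(30530872.6361) = 5525.47 m/s

5525.47


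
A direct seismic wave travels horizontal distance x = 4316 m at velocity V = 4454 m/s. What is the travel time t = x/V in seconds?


t = x / V
= 4316 / 4454
= 0.969 s

0.969


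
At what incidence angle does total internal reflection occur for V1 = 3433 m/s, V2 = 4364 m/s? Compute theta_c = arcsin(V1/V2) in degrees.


V1/V2 = 3433/4364 = 0.786664
theta_c = arcsin(0.786664) = 51.8748 degrees

51.8748


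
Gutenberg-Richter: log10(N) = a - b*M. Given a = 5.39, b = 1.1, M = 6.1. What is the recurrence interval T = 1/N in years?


log10(N) = 5.39 - 1.1*6.1 = -1.32
N = 10^-1.32 = 0.047863
T = 1/N = 1/0.047863 = 20.893 years

20.893


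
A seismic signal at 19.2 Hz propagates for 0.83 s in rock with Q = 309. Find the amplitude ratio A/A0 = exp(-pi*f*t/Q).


pi*f*t/Q = pi*19.2*0.83/309 = 0.162021
A/A0 = exp(-0.162021) = 0.850424

0.850424


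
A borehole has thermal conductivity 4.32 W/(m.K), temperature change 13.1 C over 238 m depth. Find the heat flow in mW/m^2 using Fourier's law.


q = k * dT / dz * 1000
= 4.32 * 13.1 / 238 * 1000
= 0.237782 * 1000
= 237.7815 mW/m^2

237.7815


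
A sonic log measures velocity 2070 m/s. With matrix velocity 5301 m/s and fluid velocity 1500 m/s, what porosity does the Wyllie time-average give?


1/V - 1/Vm = 1/2070 - 1/5301 = 0.00029445
1/Vf - 1/Vm = 1/1500 - 1/5301 = 0.00047802
phi = 0.00029445 / 0.00047802 = 0.616

0.616


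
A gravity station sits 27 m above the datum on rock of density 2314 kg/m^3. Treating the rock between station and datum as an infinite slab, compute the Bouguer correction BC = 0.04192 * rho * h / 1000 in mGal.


BC = 0.04192 * rho * h / 1000
= 0.04192 * 2314 * 27 / 1000
= 2.6191 mGal

2.6191


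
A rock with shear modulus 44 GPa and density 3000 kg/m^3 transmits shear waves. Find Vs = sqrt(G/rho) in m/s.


Convert G to Pa: G = 44e9 Pa
Compute G/rho = 44e9 / 3000 = 14666666.6667
Vs = sqrt(14666666.6667) = 3829.71 m/s

3829.71


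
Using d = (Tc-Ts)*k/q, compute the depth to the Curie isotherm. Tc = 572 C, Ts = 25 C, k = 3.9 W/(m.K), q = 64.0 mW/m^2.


T_Curie - T_surf = 572 - 25 = 547 C
Convert q to W/m^2: 64.0 mW/m^2 = 0.064 W/m^2
d = 547 * 3.9 / 0.064 = 33332.81 m

33332.81


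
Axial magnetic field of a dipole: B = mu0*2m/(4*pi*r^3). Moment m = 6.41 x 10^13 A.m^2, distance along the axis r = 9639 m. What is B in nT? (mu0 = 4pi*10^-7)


m = 6.41 x 10^13 = 64100000000000 A.m^2
2m = 128200000000000 A.m^2
r^3 = 9639^3 = 895562584119
B = (4pi*10^-7) * 128200000000000 / (4*pi * 895562584119) * 1e9
= 161100871.276085 / 11253971340392.57 * 1e9
= 14315.0241 nT

14315.0241


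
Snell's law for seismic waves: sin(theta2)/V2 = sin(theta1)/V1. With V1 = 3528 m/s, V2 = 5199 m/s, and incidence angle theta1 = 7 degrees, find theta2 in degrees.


sin(theta1) = sin(7 deg) = 0.121869
sin(theta2) = V2/V1 * sin(theta1) = 5199/3528 * 0.121869 = 0.179591
theta2 = arcsin(0.179591) = 10.346 degrees

10.346


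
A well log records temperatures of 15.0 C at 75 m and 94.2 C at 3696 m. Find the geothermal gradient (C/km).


dT = 94.2 - 15.0 = 79.2 C
dz = 3696 - 75 = 3621 m
gradient = dT/dz * 1000 = 79.2/3621 * 1000 = 21.8724 C/km

21.8724


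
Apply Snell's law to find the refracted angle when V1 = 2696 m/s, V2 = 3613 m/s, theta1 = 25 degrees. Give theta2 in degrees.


sin(theta1) = sin(25 deg) = 0.422618
sin(theta2) = V2/V1 * sin(theta1) = 3613/2696 * 0.422618 = 0.566365
theta2 = arcsin(0.566365) = 34.4971 degrees

34.4971


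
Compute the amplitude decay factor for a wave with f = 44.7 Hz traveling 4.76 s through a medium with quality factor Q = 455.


pi*f*t/Q = pi*44.7*4.76/455 = 1.469105
A/A0 = exp(-1.469105) = 0.230131

0.230131


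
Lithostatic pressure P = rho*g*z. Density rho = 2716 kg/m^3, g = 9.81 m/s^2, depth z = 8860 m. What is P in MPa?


P = rho * g * z / 1e6
= 2716 * 9.81 * 8860 / 1e6
= 236065485.6 / 1e6
= 236.0655 MPa

236.0655


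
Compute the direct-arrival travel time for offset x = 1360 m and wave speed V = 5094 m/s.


t = x / V
= 1360 / 5094
= 0.267 s

0.267


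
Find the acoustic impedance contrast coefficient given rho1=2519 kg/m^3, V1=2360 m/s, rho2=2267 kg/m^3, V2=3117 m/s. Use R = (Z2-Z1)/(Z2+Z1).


Z1 = 2519 * 2360 = 5944840
Z2 = 2267 * 3117 = 7066239
R = (7066239 - 5944840) / (7066239 + 5944840) = 1121399 / 13011079 = 0.0862

0.0862


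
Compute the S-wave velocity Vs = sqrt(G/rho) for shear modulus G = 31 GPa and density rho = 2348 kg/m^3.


Convert G to Pa: G = 31e9 Pa
Compute G/rho = 31e9 / 2348 = 13202725.724
Vs = sqrt(13202725.724) = 3633.56 m/s

3633.56


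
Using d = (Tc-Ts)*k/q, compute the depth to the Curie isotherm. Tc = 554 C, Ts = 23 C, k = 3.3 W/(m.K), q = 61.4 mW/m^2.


T_Curie - T_surf = 554 - 23 = 531 C
Convert q to W/m^2: 61.4 mW/m^2 = 0.0614 W/m^2
d = 531 * 3.3 / 0.0614 = 28539.09 m

28539.09


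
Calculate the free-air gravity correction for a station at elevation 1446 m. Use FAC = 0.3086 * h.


FAC = 0.3086 * h
= 0.3086 * 1446
= 446.2356 mGal

446.2356


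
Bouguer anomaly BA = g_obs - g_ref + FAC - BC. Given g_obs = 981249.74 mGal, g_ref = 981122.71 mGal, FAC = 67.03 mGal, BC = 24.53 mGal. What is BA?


BA = g_obs - g_ref + FAC - BC
= 981249.74 - 981122.71 + 67.03 - 24.53
= 169.53 mGal

169.53


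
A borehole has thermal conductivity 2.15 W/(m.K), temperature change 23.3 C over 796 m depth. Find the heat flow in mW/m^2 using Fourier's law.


q = k * dT / dz * 1000
= 2.15 * 23.3 / 796 * 1000
= 0.062933 * 1000
= 62.9334 mW/m^2

62.9334


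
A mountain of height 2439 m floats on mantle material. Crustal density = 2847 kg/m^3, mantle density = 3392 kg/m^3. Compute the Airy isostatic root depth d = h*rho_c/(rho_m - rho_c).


rho_m - rho_c = 3392 - 2847 = 545
d = 2439 * 2847 / 545
= 6943833 / 545
= 12740.98 m

12740.98


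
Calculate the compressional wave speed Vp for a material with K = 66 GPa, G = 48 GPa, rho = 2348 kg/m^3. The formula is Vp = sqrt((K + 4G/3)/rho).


First compute the effective modulus:
K + 4G/3 = 66e9 + 4*48e9/3 = 130000000000.0 Pa
Then divide by density:
130000000000.0 / 2348 = 55366269.1652 Pa/(kg/m^3)
Take the square root:
Vp = sqrt(55366269.1652) = 7440.85 m/s

7440.85


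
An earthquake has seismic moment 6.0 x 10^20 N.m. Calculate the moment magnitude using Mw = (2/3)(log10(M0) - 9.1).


log10(M0) = log10(6.0 x 10^20) = 20.7782
Mw = 2/3 * (20.7782 - 9.1)
= 2/3 * 11.6782
= 7.79

7.79
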